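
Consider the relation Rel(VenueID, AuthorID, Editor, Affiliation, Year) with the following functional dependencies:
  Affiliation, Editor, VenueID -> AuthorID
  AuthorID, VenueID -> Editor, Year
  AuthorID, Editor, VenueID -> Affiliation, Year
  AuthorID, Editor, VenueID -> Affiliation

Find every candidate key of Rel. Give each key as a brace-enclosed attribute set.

No FD produces {VenueID}, so it must be in every candidate key.
{AuthorID, VenueID}⁺ = {Affiliation, AuthorID, Editor, VenueID, Year}, which is every attribute, so {AuthorID, VenueID} is a candidate key.
{Affiliation, Editor, VenueID}⁺ = {Affiliation, AuthorID, Editor, VenueID, Year}, which is every attribute, so {Affiliation, Editor, VenueID} is a candidate key.
Any other superkey properly contains one of these, so there are no further candidate keys.

{Affiliation, Editor, VenueID}, {AuthorID, VenueID}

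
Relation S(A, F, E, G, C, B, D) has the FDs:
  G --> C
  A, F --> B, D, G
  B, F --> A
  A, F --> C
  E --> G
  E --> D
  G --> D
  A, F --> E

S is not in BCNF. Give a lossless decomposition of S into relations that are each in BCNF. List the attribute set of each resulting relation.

{A, B, E, F}; {C, D, G}; {E, G}

Candidate keys of the original relation: {A, F}, {B, F}.
Within {A, B, C, D, E, F, G}: {G}⁺ ∩ {A, B, C, D, E, F, G} = {C, D, G}, not the whole set, so G --> C, D violates BCNF; decompose into {C, D, G} and {A, B, E, F, G}.
{C, D, G} is in BCNF.
Within {A, B, E, F, G}: {E}⁺ ∩ {A, B, E, F, G} = {E, G}, not the whole set, so E --> G violates BCNF; decompose into {E, G} and {A, B, E, F}.
{E, G} is in BCNF.
{A, B, E, F} is in BCNF.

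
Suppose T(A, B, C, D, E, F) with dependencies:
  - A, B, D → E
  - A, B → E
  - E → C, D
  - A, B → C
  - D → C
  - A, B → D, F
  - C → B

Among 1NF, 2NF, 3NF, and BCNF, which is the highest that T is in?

Candidate keys: {A, B}, {A, C}, {A, D}, {A, E}. Prime attributes: {A, B, C, D, E}.
E → C, D breaks BCNF: {E}⁺ = {B, C, D, E}, so {E} is not a superkey.
Since {C, D} ⊆ prime attributes and every other non-superkey FD also has a prime right side, the schema is in 3NF.

3NF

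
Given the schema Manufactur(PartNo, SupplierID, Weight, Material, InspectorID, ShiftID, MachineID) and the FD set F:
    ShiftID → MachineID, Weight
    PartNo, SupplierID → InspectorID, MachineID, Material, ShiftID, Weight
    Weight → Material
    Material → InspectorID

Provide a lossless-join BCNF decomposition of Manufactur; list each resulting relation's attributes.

Candidate key of the original relation: {PartNo, SupplierID}.
{InspectorID, MachineID, Material, PartNo, ShiftID, SupplierID, Weight}: {ShiftID} determines {InspectorID, MachineID, Material, ShiftID, Weight} here but is not a superkey — split on ShiftID → InspectorID, MachineID, Material, Weight, giving {InspectorID, MachineID, Material, ShiftID, Weight} and {PartNo, ShiftID, SupplierID}.
{InspectorID, MachineID, Material, ShiftID, Weight}: {Weight} determines {InspectorID, Material, Weight} here but is not a superkey — split on Weight → InspectorID, Material, giving {InspectorID, Material, Weight} and {MachineID, ShiftID, Weight}.
{InspectorID, Material, Weight}: {Material} determines {InspectorID, Material} here but is not a superkey — split on Material → InspectorID, giving {InspectorID, Material} and {Material, Weight}.
{InspectorID, Material}: every determinant is a superkey — BCNF.
{Material, Weight}: every determinant is a superkey — BCNF.
{MachineID, ShiftID, Weight}: every determinant is a superkey — BCNF.
{PartNo, ShiftID, SupplierID}: every determinant is a superkey — BCNF.

{InspectorID, Material}; {MachineID, ShiftID, Weight}; {Material, Weight}; {PartNo, ShiftID, SupplierID}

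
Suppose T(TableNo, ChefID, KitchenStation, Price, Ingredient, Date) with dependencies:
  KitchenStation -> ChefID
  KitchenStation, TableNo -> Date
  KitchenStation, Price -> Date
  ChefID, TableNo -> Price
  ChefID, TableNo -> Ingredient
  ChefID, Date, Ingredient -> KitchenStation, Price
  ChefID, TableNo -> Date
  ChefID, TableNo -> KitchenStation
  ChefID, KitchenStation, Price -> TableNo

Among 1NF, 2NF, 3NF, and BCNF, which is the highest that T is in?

Candidate keys: {ChefID, Date, Ingredient}, {ChefID, TableNo}, {Date, Ingredient, KitchenStation}, {KitchenStation, Price}, {KitchenStation, TableNo}. Prime attributes: {ChefID, Date, Ingredient, KitchenStation, Price, TableNo}.
For KitchenStation -> ChefID we have {KitchenStation}⁺ = {ChefID, KitchenStation}; {KitchenStation} is not a superkey, so BCNF fails.
But every attribute on its right side ({ChefID}) is prime, and the same holds for every other non-superkey FD, so 3NF still holds.

3NF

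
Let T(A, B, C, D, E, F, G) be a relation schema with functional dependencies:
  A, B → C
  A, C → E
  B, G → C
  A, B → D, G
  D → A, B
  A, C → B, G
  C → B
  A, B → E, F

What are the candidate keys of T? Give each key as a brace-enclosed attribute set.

Closure of {D} is {A, B, C, D, E, F, G}, the whole schema; {D} is a candidate key.
Closure of {A, B} is {A, B, C, D, E, F, G}, the whole schema; {A, B} is a candidate key.
Closure of {A, C} is {A, B, C, D, E, F, G}, the whole schema; {A, C} is a candidate key.
No proper subset of any of these is a key, and no other minimal superkey exists.

{A, B}, {A, C}, {D}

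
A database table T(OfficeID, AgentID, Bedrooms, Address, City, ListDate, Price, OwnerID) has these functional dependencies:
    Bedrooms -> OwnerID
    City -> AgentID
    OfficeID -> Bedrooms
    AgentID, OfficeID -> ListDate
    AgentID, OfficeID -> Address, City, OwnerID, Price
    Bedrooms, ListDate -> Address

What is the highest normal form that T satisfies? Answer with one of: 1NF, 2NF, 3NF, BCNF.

1NF

Candidate keys: {AgentID, OfficeID}, {City, OfficeID}. Prime attributes: {AgentID, City, OfficeID}.
For Bedrooms -> OwnerID we have {Bedrooms}⁺ = {Bedrooms, OwnerID}; {Bedrooms} is not a superkey, so BCNF fails.
Bedrooms -> OwnerID determines the non-prime attribute {OwnerID} from a non-superkey — 3NF is violated.
The proper key subset {OfficeID} of {AgentID, OfficeID} determines non-prime {Bedrooms, OwnerID}, so the relation is not even in 2NF.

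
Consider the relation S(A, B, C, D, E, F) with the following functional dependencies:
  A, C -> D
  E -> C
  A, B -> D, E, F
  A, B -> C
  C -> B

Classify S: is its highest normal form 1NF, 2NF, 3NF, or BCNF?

Candidate keys: {A, B}, {A, C}, {A, E}. Prime attributes: {A, B, C, E}.
E -> C: {E}⁺ = {B, C, E}, which is not all of the attributes, so the left side is not a superkey — BCNF is violated.
Its right-hand attributes {C} are all prime, as are those of every other non-superkey FD — the relation is in 3NF.

3NF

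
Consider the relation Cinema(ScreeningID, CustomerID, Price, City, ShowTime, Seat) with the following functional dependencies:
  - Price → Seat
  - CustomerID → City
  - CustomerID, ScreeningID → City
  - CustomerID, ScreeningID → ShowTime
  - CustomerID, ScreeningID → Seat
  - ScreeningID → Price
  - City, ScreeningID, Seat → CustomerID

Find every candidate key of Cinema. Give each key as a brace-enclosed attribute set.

{City, ScreeningID}, {CustomerID, ScreeningID}

No FD produces {ScreeningID}, so it must be in every candidate key.
{City, ScreeningID}⁺ = {City, CustomerID, Price, ScreeningID, Seat, ShowTime} — all of the relation — so {City, ScreeningID} is a candidate key.
{CustomerID, ScreeningID}⁺ = {City, CustomerID, Price, ScreeningID, Seat, ShowTime} — all of the relation — so {CustomerID, ScreeningID} is a candidate key.
No proper subset of any of these is a key, and no other minimal superkey exists.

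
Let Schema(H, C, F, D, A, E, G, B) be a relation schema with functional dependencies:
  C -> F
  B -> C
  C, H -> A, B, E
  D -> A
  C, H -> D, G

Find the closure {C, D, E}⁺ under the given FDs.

{A, C, D, E, F}

Start with {C, D, E}.
C -> F applies; add {F} → now {C, D, E, F}.
D -> A applies; add {A} → now {A, C, D, E, F}.
No further FD applies.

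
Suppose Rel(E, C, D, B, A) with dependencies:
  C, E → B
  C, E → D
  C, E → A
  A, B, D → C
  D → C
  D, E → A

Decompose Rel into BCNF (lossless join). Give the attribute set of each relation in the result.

{A, B, D, E}; {C, D}

Candidate keys of the original relation: {C, E}, {D, E}.
{A, B, C, D, E}: {A, B, D} determines {A, B, C, D} here but is not a superkey — split on A, B, D → C, giving {A, B, C, D} and {A, B, D, E}.
{A, B, C, D}: {D} determines {C, D} here but is not a superkey — split on D → C, giving {C, D} and {A, B, D}.
{C, D} has no BCNF violation.
{A, B, D} has no BCNF violation.
{A, B, D, E} has no BCNF violation.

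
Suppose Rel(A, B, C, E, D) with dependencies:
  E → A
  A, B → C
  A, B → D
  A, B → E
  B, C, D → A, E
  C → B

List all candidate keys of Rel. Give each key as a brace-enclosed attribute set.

{A, B}, {A, C}, {B, E}, {C, D}, {C, E}

{A, B}⁺ = {A, B, C, D, E} — all of the relation — so {A, B} is a candidate key.
{A, C}⁺ = {A, B, C, D, E} — all of the relation — so {A, C} is a candidate key.
{B, E}⁺ = {A, B, C, D, E} — all of the relation — so {B, E} is a candidate key.
{C, D}⁺ = {A, B, C, D, E} — all of the relation — so {C, D} is a candidate key.
{C, E}⁺ = {A, B, C, D, E} — all of the relation — so {C, E} is a candidate key.
No proper subset of any of these is a key, and no other minimal superkey exists.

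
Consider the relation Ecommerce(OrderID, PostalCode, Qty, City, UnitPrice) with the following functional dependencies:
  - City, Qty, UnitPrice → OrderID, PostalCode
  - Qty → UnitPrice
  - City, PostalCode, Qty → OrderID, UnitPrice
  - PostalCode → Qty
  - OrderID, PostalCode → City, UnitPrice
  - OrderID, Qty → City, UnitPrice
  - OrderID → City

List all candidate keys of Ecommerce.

{City, PostalCode}⁺ = {City, OrderID, PostalCode, Qty, UnitPrice} — all of the relation — so {City, PostalCode} is a candidate key.
{City, Qty}⁺ = {City, OrderID, PostalCode, Qty, UnitPrice} — all of the relation — so {City, Qty} is a candidate key.
{OrderID, PostalCode}⁺ = {City, OrderID, PostalCode, Qty, UnitPrice} — all of the relation — so {OrderID, PostalCode} is a candidate key.
{OrderID, Qty}⁺ = {City, OrderID, PostalCode, Qty, UnitPrice} — all of the relation — so {OrderID, Qty} is a candidate key.
Any other superkey properly contains one of these, so there are no further candidate keys.

{City, PostalCode}, {City, Qty}, {OrderID, PostalCode}, {OrderID, Qty}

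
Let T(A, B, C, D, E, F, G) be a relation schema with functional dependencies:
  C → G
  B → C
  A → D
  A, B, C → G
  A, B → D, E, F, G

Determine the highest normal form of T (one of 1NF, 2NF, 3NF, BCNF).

Candidate key: {A, B}. Prime attributes: {A, B}.
C → G breaks BCNF: {C}⁺ = {C, G}, so {C} is not a superkey.
Because {G} is non-prime and the left side of C → G is not a superkey, the relation is not in 3NF.
{A} is a proper subset of the key {A, B}, and {A}⁺ contains the non-prime attribute {D} — a partial dependency, so 2NF is violated.

1NF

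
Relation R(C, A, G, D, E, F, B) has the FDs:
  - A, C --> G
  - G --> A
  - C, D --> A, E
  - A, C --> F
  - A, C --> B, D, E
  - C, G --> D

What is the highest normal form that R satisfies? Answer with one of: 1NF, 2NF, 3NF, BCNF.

3NF

Candidate keys: {A, C}, {C, D}, {C, G}. Prime attributes: {A, C, D, G}.
For G --> A we have {G}⁺ = {A, G}; {G} is not a superkey, so BCNF fails.
But every attribute on its right side ({A}) is prime, and the same holds for every other non-superkey FD, so 3NF still holds.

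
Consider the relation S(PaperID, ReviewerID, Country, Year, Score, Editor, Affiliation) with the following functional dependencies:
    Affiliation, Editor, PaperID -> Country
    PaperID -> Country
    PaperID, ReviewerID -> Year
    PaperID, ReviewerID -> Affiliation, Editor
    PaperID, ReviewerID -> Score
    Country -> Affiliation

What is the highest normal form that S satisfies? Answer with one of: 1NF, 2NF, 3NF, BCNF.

1NF

Candidate key: {PaperID, ReviewerID}. Prime attributes: {PaperID, ReviewerID}.
Affiliation, Editor, PaperID -> Country breaks BCNF: {Affiliation, Editor, PaperID}⁺ = {Affiliation, Country, Editor, PaperID}, so {Affiliation, Editor, PaperID} is not a superkey.
Affiliation, Editor, PaperID -> Country has non-prime {Country} on the right and a non-superkey on the left, so 3NF fails.
Since {PaperID} ⊂ {PaperID, ReviewerID} and {PaperID}⁺ ⊇ {Affiliation, Country} with {Affiliation, Country} non-prime, there is a partial dependency; 2NF fails.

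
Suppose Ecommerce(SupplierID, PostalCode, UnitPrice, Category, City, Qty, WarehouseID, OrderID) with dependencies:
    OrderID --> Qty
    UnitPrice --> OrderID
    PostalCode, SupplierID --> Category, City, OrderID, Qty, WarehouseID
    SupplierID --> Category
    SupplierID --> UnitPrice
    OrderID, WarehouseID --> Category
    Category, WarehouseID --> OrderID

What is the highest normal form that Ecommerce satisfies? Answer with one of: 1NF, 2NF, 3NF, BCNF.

Candidate key: {PostalCode, SupplierID}. Prime attributes: {PostalCode, SupplierID}.
OrderID --> Qty: {OrderID}⁺ = {OrderID, Qty}, which is not all of the attributes, so the left side is not a superkey — BCNF is violated.
OrderID --> Qty has non-prime {Qty} on the right and a non-superkey on the left, so 3NF fails.
{SupplierID} is a proper subset of the key {PostalCode, SupplierID}, and {SupplierID}⁺ contains the non-prime attributes {Category, OrderID, Qty, UnitPrice} — a partial dependency, so 2NF is violated.

1NF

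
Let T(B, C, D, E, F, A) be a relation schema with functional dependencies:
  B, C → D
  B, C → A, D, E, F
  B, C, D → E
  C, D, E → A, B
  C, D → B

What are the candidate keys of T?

Attributes never on any right-hand side: {C} — every candidate key must contain it.
{B, C}⁺ = {A, B, C, D, E, F} — all of the relation — so {B, C} is a candidate key.
{C, D}⁺ = {A, B, C, D, E, F} — all of the relation — so {C, D} is a candidate key.
No proper subset of any of these is a key, and no other minimal superkey exists.

{B, C}, {C, D}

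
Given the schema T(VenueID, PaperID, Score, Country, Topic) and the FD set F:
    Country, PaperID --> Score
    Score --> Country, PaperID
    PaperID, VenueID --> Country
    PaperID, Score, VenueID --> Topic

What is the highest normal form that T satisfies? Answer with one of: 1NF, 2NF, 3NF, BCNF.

1NF

Candidate keys: {PaperID, VenueID}, {Score, VenueID}. Prime attributes: {PaperID, Score, VenueID}.
Country, PaperID --> Score breaks BCNF: {Country, PaperID}⁺ = {Country, PaperID, Score}, so {Country, PaperID} is not a superkey.
Score --> Country, PaperID determines the non-prime attribute {Country} from a non-superkey — 3NF is violated.
The proper key subset {Score} of {Score, VenueID} determines non-prime {Country}, so the relation is not even in 2NF.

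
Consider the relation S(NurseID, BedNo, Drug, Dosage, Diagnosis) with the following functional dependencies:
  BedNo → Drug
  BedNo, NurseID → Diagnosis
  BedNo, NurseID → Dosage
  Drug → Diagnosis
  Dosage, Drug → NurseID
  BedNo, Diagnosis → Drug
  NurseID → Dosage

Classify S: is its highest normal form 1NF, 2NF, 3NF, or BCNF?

Candidate keys: {BedNo, Dosage}, {BedNo, NurseID}. Prime attributes: {BedNo, Dosage, NurseID}.
BedNo → Drug breaks BCNF: {BedNo}⁺ = {BedNo, Diagnosis, Drug}, so {BedNo} is not a superkey.
BedNo → Drug has non-prime {Drug} on the right and a non-superkey on the left, so 3NF fails.
Since {BedNo} ⊂ {BedNo, Dosage} and {BedNo}⁺ ⊇ {Diagnosis, Drug} with {Diagnosis, Drug} non-prime, there is a partial dependency; 2NF fails.

1NF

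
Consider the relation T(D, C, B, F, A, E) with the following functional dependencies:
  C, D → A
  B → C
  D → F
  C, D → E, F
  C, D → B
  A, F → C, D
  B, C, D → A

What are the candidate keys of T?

Closure of {A, D} is {A, B, C, D, E, F}, the whole schema; {A, D} is a candidate key.
Closure of {A, F} is {A, B, C, D, E, F}, the whole schema; {A, F} is a candidate key.
Closure of {B, D} is {A, B, C, D, E, F}, the whole schema; {B, D} is a candidate key.
Closure of {C, D} is {A, B, C, D, E, F}, the whole schema; {C, D} is a candidate key.
No proper subset of any of these is a key, and no other minimal superkey exists.

{A, D}, {A, F}, {B, D}, {C, D}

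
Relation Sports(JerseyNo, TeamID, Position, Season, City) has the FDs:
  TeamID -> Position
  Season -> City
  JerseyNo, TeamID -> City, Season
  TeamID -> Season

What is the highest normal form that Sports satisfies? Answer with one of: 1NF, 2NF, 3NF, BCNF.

Candidate key: {JerseyNo, TeamID}. Prime attributes: {JerseyNo, TeamID}.
For TeamID -> Position we have {TeamID}⁺ = {City, Position, Season, TeamID}; {TeamID} is not a superkey, so BCNF fails.
TeamID -> Position determines the non-prime attribute {Position} from a non-superkey — 3NF is violated.
{TeamID} is a proper subset of the key {JerseyNo, TeamID}, and {TeamID}⁺ contains the non-prime attributes {City, Position, Season} — a partial dependency, so 2NF is violated.

1NF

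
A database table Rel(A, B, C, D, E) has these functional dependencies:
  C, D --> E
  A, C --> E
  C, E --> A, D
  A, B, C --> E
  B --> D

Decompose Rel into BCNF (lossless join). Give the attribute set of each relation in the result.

Candidate key of the original relation: {B, C}.
In {A, B, C, D, E}, {C, D} is not a superkey ({C, D}⁺ restricted to this set is {A, C, D, E}), so split on C, D --> A, E into {A, C, D, E} and {B, C, D}.
{A, C, D, E} has no BCNF violation.
In {B, C, D}, {B} is not a superkey ({B}⁺ restricted to this set is {B, D}), so split on B --> D into {B, D} and {B, C}.
{B, D} has no BCNF violation.
{B, C} has no BCNF violation.

{A, C, D, E}; {B, C}; {B, D}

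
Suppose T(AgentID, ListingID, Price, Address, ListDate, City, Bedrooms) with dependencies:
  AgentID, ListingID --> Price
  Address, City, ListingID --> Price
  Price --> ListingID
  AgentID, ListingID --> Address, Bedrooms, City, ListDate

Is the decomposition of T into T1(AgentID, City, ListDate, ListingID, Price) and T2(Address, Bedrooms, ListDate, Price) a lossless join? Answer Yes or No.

The shared attributes are {ListDate, Price} and {ListDate, Price}⁺ = {ListDate, ListingID, Price}.
Neither T1 nor T2 is contained in that closure, so the decomposition is lossy.

No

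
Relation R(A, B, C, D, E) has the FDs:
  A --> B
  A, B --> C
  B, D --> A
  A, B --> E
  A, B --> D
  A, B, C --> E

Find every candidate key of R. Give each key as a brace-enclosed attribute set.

{A}, {B, D}

Closure of {A} is {A, B, C, D, E}, the whole schema; {A} is a candidate key.
Closure of {B, D} is {A, B, C, D, E}, the whole schema; {B, D} is a candidate key.
Any other superkey properly contains one of these, so there are no further candidate keys.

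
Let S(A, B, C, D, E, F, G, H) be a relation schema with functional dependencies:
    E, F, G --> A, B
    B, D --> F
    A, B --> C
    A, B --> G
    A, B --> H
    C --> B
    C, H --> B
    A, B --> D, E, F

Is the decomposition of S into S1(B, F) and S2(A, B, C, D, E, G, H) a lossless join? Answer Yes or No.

No

Common attributes: {B}; their closure is {B}.
Neither S1 nor S2 is contained in that closure, so the decomposition is lossy.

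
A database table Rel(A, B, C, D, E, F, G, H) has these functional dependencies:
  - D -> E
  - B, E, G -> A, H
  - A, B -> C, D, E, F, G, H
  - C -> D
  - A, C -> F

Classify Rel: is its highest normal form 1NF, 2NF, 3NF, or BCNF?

Candidate keys: {A, B}, {B, C, G}, {B, D, G}, {B, E, G}. Prime attributes: {A, B, C, D, E, G}.
For D -> E we have {D}⁺ = {D, E}; {D} is not a superkey, so BCNF fails.
Because {F} is non-prime and the left side of A, C -> F is not a superkey, the relation is not in 3NF.
No proper subset of a key has a non-prime attribute in its closure, so there is no partial dependency; 2NF holds.

2NF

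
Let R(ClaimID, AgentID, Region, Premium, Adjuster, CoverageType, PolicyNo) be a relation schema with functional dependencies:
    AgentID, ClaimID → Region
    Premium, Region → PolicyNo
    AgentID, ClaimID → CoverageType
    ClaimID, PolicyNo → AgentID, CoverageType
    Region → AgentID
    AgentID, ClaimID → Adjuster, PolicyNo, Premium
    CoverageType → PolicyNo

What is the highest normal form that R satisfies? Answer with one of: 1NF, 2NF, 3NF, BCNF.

3NF

Candidate keys: {AgentID, ClaimID}, {ClaimID, CoverageType}, {ClaimID, PolicyNo}, {ClaimID, Region}. Prime attributes: {AgentID, ClaimID, CoverageType, PolicyNo, Region}.
For Premium, Region → PolicyNo we have {Premium, Region}⁺ = {AgentID, PolicyNo, Premium, Region}; {Premium, Region} is not a superkey, so BCNF fails.
But every attribute on its right side ({PolicyNo}) is prime, and the same holds for every other non-superkey FD, so 3NF still holds.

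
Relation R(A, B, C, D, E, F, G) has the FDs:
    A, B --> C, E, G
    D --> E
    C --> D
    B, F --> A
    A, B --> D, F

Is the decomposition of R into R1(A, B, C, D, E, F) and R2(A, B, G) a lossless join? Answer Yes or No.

The shared attributes are {A, B} and {A, B}⁺ = {A, B, C, D, E, F, G}.
R1 is contained in that closure, so R1 ∩ R2 --> R1 holds and the join is lossless.

Yes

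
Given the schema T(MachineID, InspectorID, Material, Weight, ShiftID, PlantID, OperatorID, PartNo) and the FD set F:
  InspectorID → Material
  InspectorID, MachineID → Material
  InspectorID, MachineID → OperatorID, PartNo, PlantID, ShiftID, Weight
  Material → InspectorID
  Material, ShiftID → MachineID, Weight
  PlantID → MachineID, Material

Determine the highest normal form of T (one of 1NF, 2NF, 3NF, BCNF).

Candidate keys: {InspectorID, MachineID}, {InspectorID, ShiftID}, {MachineID, Material}, {Material, ShiftID}, {PlantID}. Prime attributes: {InspectorID, MachineID, Material, PlantID, ShiftID}.
InspectorID → Material breaks BCNF: {InspectorID}⁺ = {InspectorID, Material}, so {InspectorID} is not a superkey.
Its right-hand attributes {Material} are all prime, as are those of every other non-superkey FD — the relation is in 3NF.

3NF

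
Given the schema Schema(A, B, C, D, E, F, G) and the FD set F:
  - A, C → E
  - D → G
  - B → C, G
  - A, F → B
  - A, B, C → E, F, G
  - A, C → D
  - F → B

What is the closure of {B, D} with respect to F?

Start with {B, D}.
D → G applies; add {G} → now {B, D, G}.
B → C, G applies; add {C} → now {B, C, D, G}.
No further FD applies.

{B, C, D, G}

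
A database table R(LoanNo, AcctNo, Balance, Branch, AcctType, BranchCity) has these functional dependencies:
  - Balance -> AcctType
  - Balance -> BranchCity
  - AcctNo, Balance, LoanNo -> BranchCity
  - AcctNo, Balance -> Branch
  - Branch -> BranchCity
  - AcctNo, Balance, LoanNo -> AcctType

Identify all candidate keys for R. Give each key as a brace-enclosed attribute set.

{AcctNo, Balance, LoanNo}

No FD produces {AcctNo, Balance, LoanNo}, so they must be in every candidate key.
{AcctNo, Balance, LoanNo} is a candidate key since {AcctNo, Balance, LoanNo}⁺ = {AcctNo, AcctType, Balance, Branch, BranchCity, LoanNo} covers every attribute.
No smaller or unrelated set reaches every attribute, so there are no other keys.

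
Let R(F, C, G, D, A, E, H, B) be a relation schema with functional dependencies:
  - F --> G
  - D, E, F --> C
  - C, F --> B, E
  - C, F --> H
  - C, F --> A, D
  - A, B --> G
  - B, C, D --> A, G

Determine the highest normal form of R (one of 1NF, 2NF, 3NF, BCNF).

1NF

Candidate keys: {C, F}, {D, E, F}. Prime attributes: {C, D, E, F}.
F --> G: {F}⁺ = {F, G}, which is not all of the attributes, so the left side is not a superkey — BCNF is violated.
F --> G has non-prime {G} on the right and a non-superkey on the left, so 3NF fails.
The proper key subset {F} of {C, F} determines non-prime {G}, so the relation is not even in 2NF.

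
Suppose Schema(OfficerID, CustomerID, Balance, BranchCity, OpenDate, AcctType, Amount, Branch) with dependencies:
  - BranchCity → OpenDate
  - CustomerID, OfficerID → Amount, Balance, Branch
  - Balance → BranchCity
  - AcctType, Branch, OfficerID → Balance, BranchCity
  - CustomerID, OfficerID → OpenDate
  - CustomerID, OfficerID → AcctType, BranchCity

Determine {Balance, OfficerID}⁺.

{Balance, BranchCity, OfficerID, OpenDate}

Start with {Balance, OfficerID}.
Balance → BranchCity applies; add {BranchCity} → now {Balance, BranchCity, OfficerID}.
BranchCity → OpenDate applies; add {OpenDate} → now {Balance, BranchCity, OfficerID, OpenDate}.
No further FD applies.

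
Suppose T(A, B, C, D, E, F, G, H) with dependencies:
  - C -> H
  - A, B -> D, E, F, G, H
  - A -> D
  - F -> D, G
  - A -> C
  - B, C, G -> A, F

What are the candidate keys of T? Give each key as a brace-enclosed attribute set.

{A, B}, {B, C, F}, {B, C, G}

{B} never appears on the right of any FD, so every key must include it.
{A, B} is a candidate key since {A, B}⁺ = {A, B, C, D, E, F, G, H} covers every attribute.
{B, C, F} is a candidate key since {B, C, F}⁺ = {A, B, C, D, E, F, G, H} covers every attribute.
{B, C, G} is a candidate key since {B, C, G}⁺ = {A, B, C, D, E, F, G, H} covers every attribute.
No proper subset of any of these is a key, and no other minimal superkey exists.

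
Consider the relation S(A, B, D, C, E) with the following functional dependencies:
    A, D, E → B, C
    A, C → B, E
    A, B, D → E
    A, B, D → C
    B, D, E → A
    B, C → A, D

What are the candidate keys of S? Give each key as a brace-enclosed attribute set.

{A, B, D}, {A, C}, {A, D, E}, {B, C}, {B, D, E}

{A, C}⁺ = {A, B, C, D, E} — all of the relation — so {A, C} is a candidate key.
{B, C}⁺ = {A, B, C, D, E} — all of the relation — so {B, C} is a candidate key.
{A, B, D}⁺ = {A, B, C, D, E} — all of the relation — so {A, B, D} is a candidate key.
{A, D, E}⁺ = {A, B, C, D, E} — all of the relation — so {A, D, E} is a candidate key.
{B, D, E}⁺ = {A, B, C, D, E} — all of the relation — so {B, D, E} is a candidate key.
No proper subset of any of these is a key, and no other minimal superkey exists.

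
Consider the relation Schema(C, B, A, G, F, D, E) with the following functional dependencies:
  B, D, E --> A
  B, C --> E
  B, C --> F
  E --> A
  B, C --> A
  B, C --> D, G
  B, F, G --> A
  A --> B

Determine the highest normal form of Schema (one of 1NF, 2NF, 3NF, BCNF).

3NF

Candidate keys: {A, C}, {B, C}, {C, E}. Prime attributes: {A, B, C, E}.
B, D, E --> A breaks BCNF: {B, D, E}⁺ = {A, B, D, E}, so {B, D, E} is not a superkey.
Its right-hand attributes {A} are all prime, as are those of every other non-superkey FD — the relation is in 3NF.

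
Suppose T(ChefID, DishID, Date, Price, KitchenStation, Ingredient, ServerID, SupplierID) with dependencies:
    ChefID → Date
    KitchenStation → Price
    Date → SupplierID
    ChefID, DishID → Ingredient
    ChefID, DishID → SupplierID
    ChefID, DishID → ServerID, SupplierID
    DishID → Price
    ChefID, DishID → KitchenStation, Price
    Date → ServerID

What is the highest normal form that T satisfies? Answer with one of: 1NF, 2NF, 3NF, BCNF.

1NF

Candidate key: {ChefID, DishID}. Prime attributes: {ChefID, DishID}.
ChefID → Date breaks BCNF: {ChefID}⁺ = {ChefID, Date, ServerID, SupplierID}, so {ChefID} is not a superkey.
Because {Date} is non-prime and the left side of ChefID → Date is not a superkey, the relation is not in 3NF.
Since {ChefID} ⊂ {ChefID, DishID} and {ChefID}⁺ ⊇ {Date, ServerID, SupplierID} with {Date, ServerID, SupplierID} non-prime, there is a partial dependency; 2NF fails.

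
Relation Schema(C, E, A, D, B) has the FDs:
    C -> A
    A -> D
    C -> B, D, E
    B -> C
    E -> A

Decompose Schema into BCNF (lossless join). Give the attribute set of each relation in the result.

{A, D}; {A, E}; {B, C, E}

Candidate keys of the original relation: {B}, {C}.
Within {A, B, C, D, E}: {A}⁺ ∩ {A, B, C, D, E} = {A, D}, not the whole set, so A -> D violates BCNF; decompose into {A, D} and {A, B, C, E}.
{A, D}: every determinant is a superkey — BCNF.
Within {A, B, C, E}: {E}⁺ ∩ {A, B, C, E} = {A, E}, not the whole set, so E -> A violates BCNF; decompose into {A, E} and {B, C, E}.
{A, E}: every determinant is a superkey — BCNF.
{B, C, E}: every determinant is a superkey — BCNF.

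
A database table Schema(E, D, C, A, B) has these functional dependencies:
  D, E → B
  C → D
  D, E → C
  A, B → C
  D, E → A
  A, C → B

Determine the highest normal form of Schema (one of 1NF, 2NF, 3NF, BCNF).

3NF

Candidate keys: {A, B, E}, {C, E}, {D, E}. Prime attributes: {A, B, C, D, E}.
For C → D we have {C}⁺ = {C, D}; {C} is not a superkey, so BCNF fails.
But every attribute on its right side ({D}) is prime, and the same holds for every other non-superkey FD, so 3NF still holds.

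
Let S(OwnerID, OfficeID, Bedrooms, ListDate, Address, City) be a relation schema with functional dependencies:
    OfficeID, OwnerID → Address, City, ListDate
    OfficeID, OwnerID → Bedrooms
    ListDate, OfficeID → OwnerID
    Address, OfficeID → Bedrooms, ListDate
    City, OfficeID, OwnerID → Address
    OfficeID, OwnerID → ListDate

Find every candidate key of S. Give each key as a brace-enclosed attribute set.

No FD produces {OfficeID}, so it must be in every candidate key.
{Address, OfficeID} is a candidate key since {Address, OfficeID}⁺ = {Address, Bedrooms, City, ListDate, OfficeID, OwnerID} covers every attribute.
{ListDate, OfficeID} is a candidate key since {ListDate, OfficeID}⁺ = {Address, Bedrooms, City, ListDate, OfficeID, OwnerID} covers every attribute.
{OfficeID, OwnerID} is a candidate key since {OfficeID, OwnerID}⁺ = {Address, Bedrooms, City, ListDate, OfficeID, OwnerID} covers every attribute.
No proper subset of any of these is a key, and no other minimal superkey exists.

{Address, OfficeID}, {ListDate, OfficeID}, {OfficeID, OwnerID}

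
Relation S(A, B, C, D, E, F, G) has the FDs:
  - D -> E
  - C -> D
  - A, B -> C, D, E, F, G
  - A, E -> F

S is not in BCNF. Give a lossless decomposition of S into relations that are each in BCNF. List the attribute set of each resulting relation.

{A, B, C, G}; {A, C, F}; {C, D}; {D, E}

Candidate key of the original relation: {A, B}.
In {A, B, C, D, E, F, G}, {D} is not a superkey ({D}⁺ restricted to this set is {D, E}), so split on D -> E into {D, E} and {A, B, C, D, F, G}.
{D, E}: every determinant is a superkey — BCNF.
In {A, B, C, D, F, G}, {C} is not a superkey ({C}⁺ restricted to this set is {C, D}), so split on C -> D into {C, D} and {A, B, C, F, G}.
{C, D}: every determinant is a superkey — BCNF.
In {A, B, C, F, G}, {A, C} is not a superkey ({A, C}⁺ restricted to this set is {A, C, F}), so split on A, C -> F into {A, C, F} and {A, B, C, G}.
{A, C, F}: every determinant is a superkey — BCNF.
{A, B, C, G}: every determinant is a superkey — BCNF.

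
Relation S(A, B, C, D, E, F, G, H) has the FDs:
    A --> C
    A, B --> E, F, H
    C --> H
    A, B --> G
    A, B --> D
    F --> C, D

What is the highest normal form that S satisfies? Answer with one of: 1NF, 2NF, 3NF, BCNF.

1NF

Candidate key: {A, B}. Prime attributes: {A, B}.
A --> C: {A}⁺ = {A, C, H}, which is not all of the attributes, so the left side is not a superkey — BCNF is violated.
A --> C has non-prime {C} on the right and a non-superkey on the left, so 3NF fails.
The proper key subset {A} of {A, B} determines non-prime {C, H}, so the relation is not even in 2NF.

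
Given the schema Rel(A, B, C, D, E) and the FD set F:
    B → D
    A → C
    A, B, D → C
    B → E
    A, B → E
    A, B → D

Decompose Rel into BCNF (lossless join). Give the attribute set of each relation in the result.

{A, B}; {A, C}; {B, D, E}

Candidate key of the original relation: {A, B}.
{A, B, C, D, E}: {B} determines {B, D, E} here but is not a superkey — split on B → D, E, giving {B, D, E} and {A, B, C}.
{B, D, E} has no BCNF violation.
{A, B, C}: {A} determines {A, C} here but is not a superkey — split on A → C, giving {A, C} and {A, B}.
{A, C} has no BCNF violation.
{A, B} has no BCNF violation.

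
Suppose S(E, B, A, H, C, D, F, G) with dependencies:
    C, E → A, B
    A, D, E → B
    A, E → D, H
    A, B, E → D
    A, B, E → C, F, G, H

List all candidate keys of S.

{A, E}, {C, E}

{E} never appears on the right of any FD, so every key must include it.
Closure of {A, E} is {A, B, C, D, E, F, G, H}, the whole schema; {A, E} is a candidate key.
Closure of {C, E} is {A, B, C, D, E, F, G, H}, the whole schema; {C, E} is a candidate key.
Any other superkey properly contains one of these, so there are no further candidate keys.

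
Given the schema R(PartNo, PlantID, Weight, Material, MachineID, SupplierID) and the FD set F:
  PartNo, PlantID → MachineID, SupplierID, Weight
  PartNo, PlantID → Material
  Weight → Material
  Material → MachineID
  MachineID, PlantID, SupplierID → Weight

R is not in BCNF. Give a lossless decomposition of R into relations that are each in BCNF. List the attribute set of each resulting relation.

Candidate key of the original relation: {PartNo, PlantID}.
{MachineID, Material, PartNo, PlantID, SupplierID, Weight}: {Weight} determines {MachineID, Material, Weight} here but is not a superkey — split on Weight → MachineID, Material, giving {MachineID, Material, Weight} and {PartNo, PlantID, SupplierID, Weight}.
{MachineID, Material, Weight}: {Material} determines {MachineID, Material} here but is not a superkey — split on Material → MachineID, giving {MachineID, Material} and {Material, Weight}.
{MachineID, Material} has no BCNF violation.
{Material, Weight} has no BCNF violation.
{PartNo, PlantID, SupplierID, Weight} has no BCNF violation.

{MachineID, Material}; {Material, Weight}; {PartNo, PlantID, SupplierID, Weight}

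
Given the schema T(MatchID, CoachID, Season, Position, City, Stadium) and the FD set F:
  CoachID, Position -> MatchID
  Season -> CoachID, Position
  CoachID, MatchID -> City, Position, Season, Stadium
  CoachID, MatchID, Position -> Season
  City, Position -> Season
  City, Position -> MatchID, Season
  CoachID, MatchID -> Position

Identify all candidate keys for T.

{City, Position}, {CoachID, MatchID}, {CoachID, Position}, {Season}

{Season}⁺ = {City, CoachID, MatchID, Position, Season, Stadium}, which is every attribute, so {Season} is a candidate key.
{City, Position}⁺ = {City, CoachID, MatchID, Position, Season, Stadium}, which is every attribute, so {City, Position} is a candidate key.
{CoachID, MatchID}⁺ = {City, CoachID, MatchID, Position, Season, Stadium}, which is every attribute, so {CoachID, MatchID} is a candidate key.
{CoachID, Position}⁺ = {City, CoachID, MatchID, Position, Season, Stadium}, which is every attribute, so {CoachID, Position} is a candidate key.
No proper subset of any of these is a key, and no other minimal superkey exists.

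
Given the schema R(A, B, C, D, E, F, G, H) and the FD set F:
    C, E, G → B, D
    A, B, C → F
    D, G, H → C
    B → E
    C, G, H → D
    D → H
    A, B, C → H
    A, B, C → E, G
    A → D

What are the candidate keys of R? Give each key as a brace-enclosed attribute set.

{A} never appears on the right of any FD, so every key must include it.
{A, B, C} is a candidate key since {A, B, C}⁺ = {A, B, C, D, E, F, G, H} covers every attribute.
{A, B, G} is a candidate key since {A, B, G}⁺ = {A, B, C, D, E, F, G, H} covers every attribute.
{A, E, G} is a candidate key since {A, E, G}⁺ = {A, B, C, D, E, F, G, H} covers every attribute.
Any other superkey properly contains one of these, so there are no further candidate keys.

{A, B, C}, {A, B, G}, {A, E, G}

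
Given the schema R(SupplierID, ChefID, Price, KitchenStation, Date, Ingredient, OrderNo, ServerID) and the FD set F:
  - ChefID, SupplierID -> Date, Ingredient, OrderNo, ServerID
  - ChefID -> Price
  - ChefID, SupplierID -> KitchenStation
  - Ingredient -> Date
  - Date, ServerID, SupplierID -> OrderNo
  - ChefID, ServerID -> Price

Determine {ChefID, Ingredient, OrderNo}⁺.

{ChefID, Date, Ingredient, OrderNo, Price}

Start with {ChefID, Ingredient, OrderNo}.
ChefID -> Price applies; add {Price} → now {ChefID, Ingredient, OrderNo, Price}.
Ingredient -> Date applies; add {Date} → now {ChefID, Date, Ingredient, OrderNo, Price}.
No further FD applies.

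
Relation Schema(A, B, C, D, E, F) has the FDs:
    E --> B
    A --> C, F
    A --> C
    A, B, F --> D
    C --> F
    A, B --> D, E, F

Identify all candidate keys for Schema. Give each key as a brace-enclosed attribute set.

Attributes never on any right-hand side: {A} — every candidate key must contain it.
{A, B}⁺ = {A, B, C, D, E, F}, which is every attribute, so {A, B} is a candidate key.
{A, E}⁺ = {A, B, C, D, E, F}, which is every attribute, so {A, E} is a candidate key.
These are minimal and exhaustive — every other superkey contains one of them.

{A, B}, {A, E}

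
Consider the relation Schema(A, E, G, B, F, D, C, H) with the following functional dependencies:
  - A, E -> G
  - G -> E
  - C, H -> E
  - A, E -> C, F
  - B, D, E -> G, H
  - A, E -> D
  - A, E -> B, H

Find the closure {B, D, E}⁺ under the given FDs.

{B, D, E, G, H}

Start with {B, D, E}.
B, D, E -> G, H applies; add {G, H} → now {B, D, E, G, H}.
No further FD applies.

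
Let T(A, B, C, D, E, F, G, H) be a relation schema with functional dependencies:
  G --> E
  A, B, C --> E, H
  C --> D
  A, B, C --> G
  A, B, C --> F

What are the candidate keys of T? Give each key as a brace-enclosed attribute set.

No FD produces {A, B, C}, so they must be in every candidate key.
{A, B, C} is a candidate key since {A, B, C}⁺ = {A, B, C, D, E, F, G, H} covers every attribute.
Every other attribute set either contains this one or has a smaller closure.

{A, B, C}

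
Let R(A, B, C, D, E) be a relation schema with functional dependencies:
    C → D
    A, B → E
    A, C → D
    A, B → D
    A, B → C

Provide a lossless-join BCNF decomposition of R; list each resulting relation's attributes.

{A, B, C, E}; {C, D}

Candidate key of the original relation: {A, B}.
{A, B, C, D, E}: {C} determines {C, D} here but is not a superkey — split on C → D, giving {C, D} and {A, B, C, E}.
{C, D} is in BCNF.
{A, B, C, E} is in BCNF.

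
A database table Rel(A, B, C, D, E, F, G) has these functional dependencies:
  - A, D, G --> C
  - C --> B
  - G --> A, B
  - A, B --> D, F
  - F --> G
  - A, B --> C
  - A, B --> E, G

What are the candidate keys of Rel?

{A, B}, {A, C}, {F}, {G}

{F}⁺ = {A, B, C, D, E, F, G}, which is every attribute, so {F} is a candidate key.
{G}⁺ = {A, B, C, D, E, F, G}, which is every attribute, so {G} is a candidate key.
{A, B}⁺ = {A, B, C, D, E, F, G}, which is every attribute, so {A, B} is a candidate key.
{A, C}⁺ = {A, B, C, D, E, F, G}, which is every attribute, so {A, C} is a candidate key.
These are minimal and exhaustive — every other superkey contains one of them.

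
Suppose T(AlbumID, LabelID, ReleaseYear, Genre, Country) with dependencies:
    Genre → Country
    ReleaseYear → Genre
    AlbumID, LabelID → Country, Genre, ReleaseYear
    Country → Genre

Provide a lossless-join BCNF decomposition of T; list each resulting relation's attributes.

Candidate key of the original relation: {AlbumID, LabelID}.
{AlbumID, Country, Genre, LabelID, ReleaseYear}: {Genre} determines {Country, Genre} here but is not a superkey — split on Genre → Country, giving {Country, Genre} and {AlbumID, Genre, LabelID, ReleaseYear}.
{Country, Genre} has no BCNF violation.
{AlbumID, Genre, LabelID, ReleaseYear}: {ReleaseYear} determines {Genre, ReleaseYear} here but is not a superkey — split on ReleaseYear → Genre, giving {Genre, ReleaseYear} and {AlbumID, LabelID, ReleaseYear}.
{Genre, ReleaseYear} has no BCNF violation.
{AlbumID, LabelID, ReleaseYear} has no BCNF violation.

{AlbumID, LabelID, ReleaseYear}; {Country, Genre}; {Genre, ReleaseYear}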